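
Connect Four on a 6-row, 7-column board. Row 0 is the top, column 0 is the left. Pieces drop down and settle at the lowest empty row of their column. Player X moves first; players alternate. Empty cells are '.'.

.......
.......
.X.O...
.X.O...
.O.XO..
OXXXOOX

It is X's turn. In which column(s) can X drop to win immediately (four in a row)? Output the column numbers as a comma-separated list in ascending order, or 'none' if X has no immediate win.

col 0: drop X → no win
col 1: drop X → no win
col 2: drop X → no win
col 3: drop X → no win
col 4: drop X → no win
col 5: drop X → no win
col 6: drop X → no win

Answer: none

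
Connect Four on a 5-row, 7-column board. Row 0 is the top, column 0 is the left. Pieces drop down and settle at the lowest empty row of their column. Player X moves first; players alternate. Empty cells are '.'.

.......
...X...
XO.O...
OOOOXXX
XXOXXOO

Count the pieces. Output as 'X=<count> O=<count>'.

X=9 O=9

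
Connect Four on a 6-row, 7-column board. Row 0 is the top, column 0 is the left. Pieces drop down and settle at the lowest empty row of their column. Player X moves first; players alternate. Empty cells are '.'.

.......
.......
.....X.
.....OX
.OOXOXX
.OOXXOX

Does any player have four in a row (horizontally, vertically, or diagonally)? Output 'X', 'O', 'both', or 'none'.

none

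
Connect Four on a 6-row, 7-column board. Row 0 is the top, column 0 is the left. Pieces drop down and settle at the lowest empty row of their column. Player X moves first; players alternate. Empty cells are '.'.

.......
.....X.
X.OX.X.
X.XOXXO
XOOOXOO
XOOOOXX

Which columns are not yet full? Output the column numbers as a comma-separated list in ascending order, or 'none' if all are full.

col 0: top cell = '.' → open
col 1: top cell = '.' → open
col 2: top cell = '.' → open
col 3: top cell = '.' → open
col 4: top cell = '.' → open
col 5: top cell = '.' → open
col 6: top cell = '.' → open

Answer: 0,1,2,3,4,5,6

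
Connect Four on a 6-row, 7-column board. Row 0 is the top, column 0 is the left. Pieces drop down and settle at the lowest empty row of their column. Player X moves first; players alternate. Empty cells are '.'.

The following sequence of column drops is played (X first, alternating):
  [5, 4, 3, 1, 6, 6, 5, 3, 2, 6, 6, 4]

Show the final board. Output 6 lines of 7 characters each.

Answer: .......
.......
......X
......O
...OOXO
.OXXOXX

Derivation:
Move 1: X drops in col 5, lands at row 5
Move 2: O drops in col 4, lands at row 5
Move 3: X drops in col 3, lands at row 5
Move 4: O drops in col 1, lands at row 5
Move 5: X drops in col 6, lands at row 5
Move 6: O drops in col 6, lands at row 4
Move 7: X drops in col 5, lands at row 4
Move 8: O drops in col 3, lands at row 4
Move 9: X drops in col 2, lands at row 5
Move 10: O drops in col 6, lands at row 3
Move 11: X drops in col 6, lands at row 2
Move 12: O drops in col 4, lands at row 4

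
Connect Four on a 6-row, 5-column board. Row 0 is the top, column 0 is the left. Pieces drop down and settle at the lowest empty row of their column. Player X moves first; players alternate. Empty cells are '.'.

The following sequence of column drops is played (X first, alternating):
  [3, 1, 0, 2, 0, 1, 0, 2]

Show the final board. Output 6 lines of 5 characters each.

Move 1: X drops in col 3, lands at row 5
Move 2: O drops in col 1, lands at row 5
Move 3: X drops in col 0, lands at row 5
Move 4: O drops in col 2, lands at row 5
Move 5: X drops in col 0, lands at row 4
Move 6: O drops in col 1, lands at row 4
Move 7: X drops in col 0, lands at row 3
Move 8: O drops in col 2, lands at row 4

Answer: .....
.....
.....
X....
XOO..
XOOX.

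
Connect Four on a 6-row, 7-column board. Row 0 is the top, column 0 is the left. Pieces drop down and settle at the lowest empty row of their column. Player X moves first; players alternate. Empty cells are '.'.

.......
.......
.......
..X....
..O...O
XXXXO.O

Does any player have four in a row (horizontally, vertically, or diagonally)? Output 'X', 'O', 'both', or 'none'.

X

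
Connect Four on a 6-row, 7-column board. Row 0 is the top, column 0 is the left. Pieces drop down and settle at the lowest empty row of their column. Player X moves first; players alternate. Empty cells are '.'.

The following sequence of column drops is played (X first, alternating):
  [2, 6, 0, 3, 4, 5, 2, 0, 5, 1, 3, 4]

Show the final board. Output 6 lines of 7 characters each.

Answer: .......
.......
.......
.......
O.XXOX.
XOXOXOO

Derivation:
Move 1: X drops in col 2, lands at row 5
Move 2: O drops in col 6, lands at row 5
Move 3: X drops in col 0, lands at row 5
Move 4: O drops in col 3, lands at row 5
Move 5: X drops in col 4, lands at row 5
Move 6: O drops in col 5, lands at row 5
Move 7: X drops in col 2, lands at row 4
Move 8: O drops in col 0, lands at row 4
Move 9: X drops in col 5, lands at row 4
Move 10: O drops in col 1, lands at row 5
Move 11: X drops in col 3, lands at row 4
Move 12: O drops in col 4, lands at row 4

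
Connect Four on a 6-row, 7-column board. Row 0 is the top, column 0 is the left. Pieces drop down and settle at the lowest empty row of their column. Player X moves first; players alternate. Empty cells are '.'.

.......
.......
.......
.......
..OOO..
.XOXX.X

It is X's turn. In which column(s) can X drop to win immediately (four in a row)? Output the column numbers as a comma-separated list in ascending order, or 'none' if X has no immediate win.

col 0: drop X → no win
col 1: drop X → no win
col 2: drop X → no win
col 3: drop X → no win
col 4: drop X → no win
col 5: drop X → WIN!
col 6: drop X → no win

Answer: 5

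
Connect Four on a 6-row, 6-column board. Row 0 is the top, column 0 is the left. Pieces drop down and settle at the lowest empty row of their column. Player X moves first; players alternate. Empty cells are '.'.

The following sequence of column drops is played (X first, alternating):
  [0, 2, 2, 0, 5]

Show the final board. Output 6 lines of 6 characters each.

Move 1: X drops in col 0, lands at row 5
Move 2: O drops in col 2, lands at row 5
Move 3: X drops in col 2, lands at row 4
Move 4: O drops in col 0, lands at row 4
Move 5: X drops in col 5, lands at row 5

Answer: ......
......
......
......
O.X...
X.O..X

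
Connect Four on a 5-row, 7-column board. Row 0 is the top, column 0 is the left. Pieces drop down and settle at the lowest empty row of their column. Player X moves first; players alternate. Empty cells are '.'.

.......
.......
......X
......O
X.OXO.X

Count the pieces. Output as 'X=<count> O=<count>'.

X=4 O=3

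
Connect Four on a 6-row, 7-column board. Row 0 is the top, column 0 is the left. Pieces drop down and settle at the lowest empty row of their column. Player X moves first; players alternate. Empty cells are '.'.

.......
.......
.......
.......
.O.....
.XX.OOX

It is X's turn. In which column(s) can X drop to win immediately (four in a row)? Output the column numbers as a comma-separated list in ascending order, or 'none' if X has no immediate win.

Answer: none

Derivation:
col 0: drop X → no win
col 1: drop X → no win
col 2: drop X → no win
col 3: drop X → no win
col 4: drop X → no win
col 5: drop X → no win
col 6: drop X → no win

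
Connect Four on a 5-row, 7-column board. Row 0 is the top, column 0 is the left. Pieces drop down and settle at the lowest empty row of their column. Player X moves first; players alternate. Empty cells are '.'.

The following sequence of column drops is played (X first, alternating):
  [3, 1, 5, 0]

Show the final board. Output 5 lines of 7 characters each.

Answer: .......
.......
.......
.......
OO.X.X.

Derivation:
Move 1: X drops in col 3, lands at row 4
Move 2: O drops in col 1, lands at row 4
Move 3: X drops in col 5, lands at row 4
Move 4: O drops in col 0, lands at row 4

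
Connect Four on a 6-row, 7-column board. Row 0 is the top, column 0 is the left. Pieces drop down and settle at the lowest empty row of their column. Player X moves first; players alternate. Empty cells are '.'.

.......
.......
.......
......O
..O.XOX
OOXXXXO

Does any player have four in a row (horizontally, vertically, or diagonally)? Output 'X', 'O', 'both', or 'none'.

X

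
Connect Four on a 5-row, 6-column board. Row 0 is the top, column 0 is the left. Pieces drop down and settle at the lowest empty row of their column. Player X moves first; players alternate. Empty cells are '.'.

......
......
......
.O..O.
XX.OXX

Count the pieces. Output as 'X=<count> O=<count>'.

X=4 O=3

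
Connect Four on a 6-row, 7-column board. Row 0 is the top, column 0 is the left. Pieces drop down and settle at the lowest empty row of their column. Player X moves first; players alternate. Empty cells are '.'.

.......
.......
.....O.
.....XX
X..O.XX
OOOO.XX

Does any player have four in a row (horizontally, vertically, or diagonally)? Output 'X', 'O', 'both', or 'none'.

O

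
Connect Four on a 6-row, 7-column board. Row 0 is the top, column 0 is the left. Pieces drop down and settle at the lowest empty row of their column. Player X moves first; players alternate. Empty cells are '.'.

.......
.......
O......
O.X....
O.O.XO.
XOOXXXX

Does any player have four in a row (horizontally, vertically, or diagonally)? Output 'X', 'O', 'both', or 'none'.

X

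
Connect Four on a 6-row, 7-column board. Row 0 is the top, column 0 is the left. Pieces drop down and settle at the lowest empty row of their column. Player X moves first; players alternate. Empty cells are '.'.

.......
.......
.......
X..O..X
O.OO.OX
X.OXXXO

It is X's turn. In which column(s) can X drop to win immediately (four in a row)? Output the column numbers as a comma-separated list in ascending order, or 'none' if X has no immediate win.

Answer: none

Derivation:
col 0: drop X → no win
col 1: drop X → no win
col 2: drop X → no win
col 3: drop X → no win
col 4: drop X → no win
col 5: drop X → no win
col 6: drop X → no win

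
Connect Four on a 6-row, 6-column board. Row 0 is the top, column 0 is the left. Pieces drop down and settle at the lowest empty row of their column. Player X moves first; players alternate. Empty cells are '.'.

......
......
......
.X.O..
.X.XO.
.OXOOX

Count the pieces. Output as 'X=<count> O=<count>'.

X=5 O=5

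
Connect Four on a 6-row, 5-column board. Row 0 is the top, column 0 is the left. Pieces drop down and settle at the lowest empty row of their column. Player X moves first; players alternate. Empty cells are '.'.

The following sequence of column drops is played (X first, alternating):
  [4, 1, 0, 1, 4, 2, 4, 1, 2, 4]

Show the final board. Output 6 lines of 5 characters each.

Answer: .....
.....
....O
.O..X
.OX.X
XOO.X

Derivation:
Move 1: X drops in col 4, lands at row 5
Move 2: O drops in col 1, lands at row 5
Move 3: X drops in col 0, lands at row 5
Move 4: O drops in col 1, lands at row 4
Move 5: X drops in col 4, lands at row 4
Move 6: O drops in col 2, lands at row 5
Move 7: X drops in col 4, lands at row 3
Move 8: O drops in col 1, lands at row 3
Move 9: X drops in col 2, lands at row 4
Move 10: O drops in col 4, lands at row 2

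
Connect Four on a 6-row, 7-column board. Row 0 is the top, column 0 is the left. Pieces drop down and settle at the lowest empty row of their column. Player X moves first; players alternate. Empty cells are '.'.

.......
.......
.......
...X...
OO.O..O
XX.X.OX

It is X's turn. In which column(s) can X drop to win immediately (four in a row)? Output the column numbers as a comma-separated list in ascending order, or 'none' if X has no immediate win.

col 0: drop X → no win
col 1: drop X → no win
col 2: drop X → WIN!
col 3: drop X → no win
col 4: drop X → no win
col 5: drop X → no win
col 6: drop X → no win

Answer: 2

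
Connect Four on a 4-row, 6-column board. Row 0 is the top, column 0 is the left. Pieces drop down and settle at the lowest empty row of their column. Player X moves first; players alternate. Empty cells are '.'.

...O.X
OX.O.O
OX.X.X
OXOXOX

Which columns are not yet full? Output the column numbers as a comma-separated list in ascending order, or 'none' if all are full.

col 0: top cell = '.' → open
col 1: top cell = '.' → open
col 2: top cell = '.' → open
col 3: top cell = 'O' → FULL
col 4: top cell = '.' → open
col 5: top cell = 'X' → FULL

Answer: 0,1,2,4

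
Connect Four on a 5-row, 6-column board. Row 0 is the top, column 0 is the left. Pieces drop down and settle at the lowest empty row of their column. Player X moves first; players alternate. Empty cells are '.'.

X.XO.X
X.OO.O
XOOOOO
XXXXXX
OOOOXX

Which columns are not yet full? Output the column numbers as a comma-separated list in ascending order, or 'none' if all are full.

col 0: top cell = 'X' → FULL
col 1: top cell = '.' → open
col 2: top cell = 'X' → FULL
col 3: top cell = 'O' → FULL
col 4: top cell = '.' → open
col 5: top cell = 'X' → FULL

Answer: 1,4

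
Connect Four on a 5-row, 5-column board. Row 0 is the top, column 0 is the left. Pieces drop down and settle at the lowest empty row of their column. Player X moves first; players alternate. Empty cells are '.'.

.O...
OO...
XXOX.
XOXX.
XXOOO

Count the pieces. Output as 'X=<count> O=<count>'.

X=8 O=8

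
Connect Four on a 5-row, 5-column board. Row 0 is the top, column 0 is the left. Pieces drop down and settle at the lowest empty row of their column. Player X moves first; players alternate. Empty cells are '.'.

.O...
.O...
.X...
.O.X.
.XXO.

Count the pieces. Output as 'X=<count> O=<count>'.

X=4 O=4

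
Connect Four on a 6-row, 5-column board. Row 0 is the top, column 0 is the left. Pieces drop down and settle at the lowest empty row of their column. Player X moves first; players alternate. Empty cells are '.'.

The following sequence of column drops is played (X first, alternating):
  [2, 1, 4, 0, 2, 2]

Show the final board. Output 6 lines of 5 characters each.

Move 1: X drops in col 2, lands at row 5
Move 2: O drops in col 1, lands at row 5
Move 3: X drops in col 4, lands at row 5
Move 4: O drops in col 0, lands at row 5
Move 5: X drops in col 2, lands at row 4
Move 6: O drops in col 2, lands at row 3

Answer: .....
.....
.....
..O..
..X..
OOX.X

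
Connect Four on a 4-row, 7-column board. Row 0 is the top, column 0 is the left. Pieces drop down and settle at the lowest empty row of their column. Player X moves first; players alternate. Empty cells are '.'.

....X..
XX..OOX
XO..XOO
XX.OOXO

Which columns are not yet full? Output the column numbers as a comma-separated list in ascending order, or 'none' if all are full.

col 0: top cell = '.' → open
col 1: top cell = '.' → open
col 2: top cell = '.' → open
col 3: top cell = '.' → open
col 4: top cell = 'X' → FULL
col 5: top cell = '.' → open
col 6: top cell = '.' → open

Answer: 0,1,2,3,5,6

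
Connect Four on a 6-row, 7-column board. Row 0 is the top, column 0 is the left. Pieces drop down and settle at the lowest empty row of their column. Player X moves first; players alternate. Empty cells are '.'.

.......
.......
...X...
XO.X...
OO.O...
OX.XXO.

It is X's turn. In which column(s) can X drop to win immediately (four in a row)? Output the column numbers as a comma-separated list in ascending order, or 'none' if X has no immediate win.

col 0: drop X → no win
col 1: drop X → no win
col 2: drop X → WIN!
col 3: drop X → no win
col 4: drop X → no win
col 5: drop X → no win
col 6: drop X → no win

Answer: 2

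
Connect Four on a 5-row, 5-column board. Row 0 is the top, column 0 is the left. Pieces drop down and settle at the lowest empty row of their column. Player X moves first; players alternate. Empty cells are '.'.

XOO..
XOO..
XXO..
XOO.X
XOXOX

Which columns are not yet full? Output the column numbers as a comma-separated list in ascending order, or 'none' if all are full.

Answer: 3,4

Derivation:
col 0: top cell = 'X' → FULL
col 1: top cell = 'O' → FULL
col 2: top cell = 'O' → FULL
col 3: top cell = '.' → open
col 4: top cell = '.' → open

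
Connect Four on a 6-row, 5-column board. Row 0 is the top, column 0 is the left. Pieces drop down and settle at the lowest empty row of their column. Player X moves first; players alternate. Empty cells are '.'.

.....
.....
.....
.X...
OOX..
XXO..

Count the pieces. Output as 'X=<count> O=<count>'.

X=4 O=3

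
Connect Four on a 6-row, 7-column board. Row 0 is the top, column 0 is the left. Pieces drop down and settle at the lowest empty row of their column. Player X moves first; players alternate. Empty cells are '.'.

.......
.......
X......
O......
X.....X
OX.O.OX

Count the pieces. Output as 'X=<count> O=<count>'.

X=5 O=4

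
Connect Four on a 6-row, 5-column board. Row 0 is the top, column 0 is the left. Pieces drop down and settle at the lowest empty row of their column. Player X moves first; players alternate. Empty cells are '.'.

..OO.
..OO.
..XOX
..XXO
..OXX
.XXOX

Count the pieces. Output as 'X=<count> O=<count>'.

X=9 O=8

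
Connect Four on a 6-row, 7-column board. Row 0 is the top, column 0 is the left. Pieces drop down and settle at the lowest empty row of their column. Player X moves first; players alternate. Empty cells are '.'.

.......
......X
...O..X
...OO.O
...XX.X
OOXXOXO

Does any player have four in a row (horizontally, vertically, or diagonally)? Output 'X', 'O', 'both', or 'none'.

none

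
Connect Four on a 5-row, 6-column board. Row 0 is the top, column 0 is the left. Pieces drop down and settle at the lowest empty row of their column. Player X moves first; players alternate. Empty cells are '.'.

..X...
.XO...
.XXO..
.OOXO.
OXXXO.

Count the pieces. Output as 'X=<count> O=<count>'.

X=8 O=7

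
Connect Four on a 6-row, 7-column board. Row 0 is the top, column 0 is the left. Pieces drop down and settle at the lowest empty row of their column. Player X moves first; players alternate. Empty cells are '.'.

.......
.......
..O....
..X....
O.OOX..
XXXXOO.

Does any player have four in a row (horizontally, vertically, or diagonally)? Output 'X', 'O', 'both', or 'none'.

X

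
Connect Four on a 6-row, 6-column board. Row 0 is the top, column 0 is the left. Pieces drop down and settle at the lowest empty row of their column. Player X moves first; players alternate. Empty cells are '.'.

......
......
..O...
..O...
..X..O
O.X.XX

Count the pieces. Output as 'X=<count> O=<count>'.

X=4 O=4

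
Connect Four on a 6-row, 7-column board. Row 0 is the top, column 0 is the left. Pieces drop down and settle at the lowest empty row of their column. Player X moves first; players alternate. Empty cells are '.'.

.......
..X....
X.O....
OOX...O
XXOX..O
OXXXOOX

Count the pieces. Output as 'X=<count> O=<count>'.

X=10 O=9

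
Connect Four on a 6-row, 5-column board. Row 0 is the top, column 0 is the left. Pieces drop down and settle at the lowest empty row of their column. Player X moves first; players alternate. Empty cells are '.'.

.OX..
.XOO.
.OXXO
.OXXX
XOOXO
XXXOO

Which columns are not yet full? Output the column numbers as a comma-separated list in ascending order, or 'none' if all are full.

Answer: 0,3,4

Derivation:
col 0: top cell = '.' → open
col 1: top cell = 'O' → FULL
col 2: top cell = 'X' → FULL
col 3: top cell = '.' → open
col 4: top cell = '.' → open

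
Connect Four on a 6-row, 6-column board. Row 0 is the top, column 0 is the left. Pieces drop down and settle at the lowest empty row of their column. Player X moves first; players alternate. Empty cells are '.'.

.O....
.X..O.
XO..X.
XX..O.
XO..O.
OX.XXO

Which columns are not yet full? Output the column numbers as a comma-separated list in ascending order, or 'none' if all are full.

col 0: top cell = '.' → open
col 1: top cell = 'O' → FULL
col 2: top cell = '.' → open
col 3: top cell = '.' → open
col 4: top cell = '.' → open
col 5: top cell = '.' → open

Answer: 0,2,3,4,5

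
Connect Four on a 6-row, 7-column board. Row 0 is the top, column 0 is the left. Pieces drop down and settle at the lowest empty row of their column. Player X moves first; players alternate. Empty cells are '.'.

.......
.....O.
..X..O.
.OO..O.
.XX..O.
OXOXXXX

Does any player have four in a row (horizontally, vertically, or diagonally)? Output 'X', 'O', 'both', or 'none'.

both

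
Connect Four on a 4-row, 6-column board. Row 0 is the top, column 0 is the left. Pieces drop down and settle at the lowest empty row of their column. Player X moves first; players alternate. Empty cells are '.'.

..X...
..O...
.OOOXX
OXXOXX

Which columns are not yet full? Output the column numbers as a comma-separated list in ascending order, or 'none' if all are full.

Answer: 0,1,3,4,5

Derivation:
col 0: top cell = '.' → open
col 1: top cell = '.' → open
col 2: top cell = 'X' → FULL
col 3: top cell = '.' → open
col 4: top cell = '.' → open
col 5: top cell = '.' → open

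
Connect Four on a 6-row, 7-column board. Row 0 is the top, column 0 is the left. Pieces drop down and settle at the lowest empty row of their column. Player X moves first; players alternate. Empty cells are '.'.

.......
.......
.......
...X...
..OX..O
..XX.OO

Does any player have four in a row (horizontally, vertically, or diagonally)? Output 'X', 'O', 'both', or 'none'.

none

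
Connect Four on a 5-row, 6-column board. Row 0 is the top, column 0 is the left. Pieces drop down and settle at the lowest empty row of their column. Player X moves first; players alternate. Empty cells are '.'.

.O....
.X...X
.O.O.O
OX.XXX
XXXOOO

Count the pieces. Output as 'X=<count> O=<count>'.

X=9 O=8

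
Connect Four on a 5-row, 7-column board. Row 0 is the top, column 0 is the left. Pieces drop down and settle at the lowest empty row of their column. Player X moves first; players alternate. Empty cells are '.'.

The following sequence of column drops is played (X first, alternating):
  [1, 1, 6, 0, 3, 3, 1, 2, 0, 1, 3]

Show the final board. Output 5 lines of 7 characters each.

Move 1: X drops in col 1, lands at row 4
Move 2: O drops in col 1, lands at row 3
Move 3: X drops in col 6, lands at row 4
Move 4: O drops in col 0, lands at row 4
Move 5: X drops in col 3, lands at row 4
Move 6: O drops in col 3, lands at row 3
Move 7: X drops in col 1, lands at row 2
Move 8: O drops in col 2, lands at row 4
Move 9: X drops in col 0, lands at row 3
Move 10: O drops in col 1, lands at row 1
Move 11: X drops in col 3, lands at row 2

Answer: .......
.O.....
.X.X...
XO.O...
OXOX..X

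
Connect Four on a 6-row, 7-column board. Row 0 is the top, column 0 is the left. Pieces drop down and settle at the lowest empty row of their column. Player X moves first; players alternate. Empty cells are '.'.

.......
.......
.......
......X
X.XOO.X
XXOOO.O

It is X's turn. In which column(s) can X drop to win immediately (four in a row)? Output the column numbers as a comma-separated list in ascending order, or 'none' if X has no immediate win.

Answer: none

Derivation:
col 0: drop X → no win
col 1: drop X → no win
col 2: drop X → no win
col 3: drop X → no win
col 4: drop X → no win
col 5: drop X → no win
col 6: drop X → no win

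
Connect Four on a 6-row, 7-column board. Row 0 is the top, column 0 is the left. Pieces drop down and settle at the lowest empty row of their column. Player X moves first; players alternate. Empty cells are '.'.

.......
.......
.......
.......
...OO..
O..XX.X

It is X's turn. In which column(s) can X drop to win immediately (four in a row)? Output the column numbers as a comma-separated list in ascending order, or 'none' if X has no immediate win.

col 0: drop X → no win
col 1: drop X → no win
col 2: drop X → no win
col 3: drop X → no win
col 4: drop X → no win
col 5: drop X → WIN!
col 6: drop X → no win

Answer: 5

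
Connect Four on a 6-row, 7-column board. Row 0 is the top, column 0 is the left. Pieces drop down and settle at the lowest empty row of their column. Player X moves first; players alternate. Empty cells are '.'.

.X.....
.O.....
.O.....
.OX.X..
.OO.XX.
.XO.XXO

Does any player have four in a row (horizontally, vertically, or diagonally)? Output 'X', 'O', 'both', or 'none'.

O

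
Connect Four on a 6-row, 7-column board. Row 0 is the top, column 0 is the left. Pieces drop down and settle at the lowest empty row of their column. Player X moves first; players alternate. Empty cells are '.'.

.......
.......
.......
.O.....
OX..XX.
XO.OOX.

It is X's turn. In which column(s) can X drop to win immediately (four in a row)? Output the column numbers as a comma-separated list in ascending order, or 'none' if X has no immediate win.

col 0: drop X → no win
col 1: drop X → no win
col 2: drop X → no win
col 3: drop X → no win
col 4: drop X → no win
col 5: drop X → no win
col 6: drop X → no win

Answer: none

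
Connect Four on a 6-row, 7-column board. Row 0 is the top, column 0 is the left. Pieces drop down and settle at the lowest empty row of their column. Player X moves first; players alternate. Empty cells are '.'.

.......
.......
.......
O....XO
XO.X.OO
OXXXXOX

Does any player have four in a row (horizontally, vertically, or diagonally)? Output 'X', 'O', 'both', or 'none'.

X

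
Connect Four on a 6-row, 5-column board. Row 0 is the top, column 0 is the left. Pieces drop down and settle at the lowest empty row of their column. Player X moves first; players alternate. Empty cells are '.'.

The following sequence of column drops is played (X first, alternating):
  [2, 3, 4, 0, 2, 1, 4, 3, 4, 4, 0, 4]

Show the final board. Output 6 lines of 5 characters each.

Move 1: X drops in col 2, lands at row 5
Move 2: O drops in col 3, lands at row 5
Move 3: X drops in col 4, lands at row 5
Move 4: O drops in col 0, lands at row 5
Move 5: X drops in col 2, lands at row 4
Move 6: O drops in col 1, lands at row 5
Move 7: X drops in col 4, lands at row 4
Move 8: O drops in col 3, lands at row 4
Move 9: X drops in col 4, lands at row 3
Move 10: O drops in col 4, lands at row 2
Move 11: X drops in col 0, lands at row 4
Move 12: O drops in col 4, lands at row 1

Answer: .....
....O
....O
....X
X.XOX
OOXOX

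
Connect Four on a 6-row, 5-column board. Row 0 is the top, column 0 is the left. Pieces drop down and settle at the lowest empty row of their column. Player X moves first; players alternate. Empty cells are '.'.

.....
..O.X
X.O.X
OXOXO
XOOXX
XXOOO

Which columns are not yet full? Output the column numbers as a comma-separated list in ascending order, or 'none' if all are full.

col 0: top cell = '.' → open
col 1: top cell = '.' → open
col 2: top cell = '.' → open
col 3: top cell = '.' → open
col 4: top cell = '.' → open

Answer: 0,1,2,3,4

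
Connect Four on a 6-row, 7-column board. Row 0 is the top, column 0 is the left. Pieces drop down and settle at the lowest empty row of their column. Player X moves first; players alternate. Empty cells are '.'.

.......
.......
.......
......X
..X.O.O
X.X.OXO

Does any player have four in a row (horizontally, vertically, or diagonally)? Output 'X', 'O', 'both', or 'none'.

none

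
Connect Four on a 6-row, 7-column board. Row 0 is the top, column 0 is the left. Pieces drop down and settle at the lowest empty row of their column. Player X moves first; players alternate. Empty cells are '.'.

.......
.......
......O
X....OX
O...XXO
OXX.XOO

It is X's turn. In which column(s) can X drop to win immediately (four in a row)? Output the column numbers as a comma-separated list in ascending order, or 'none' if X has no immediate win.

col 0: drop X → no win
col 1: drop X → no win
col 2: drop X → no win
col 3: drop X → WIN!
col 4: drop X → no win
col 5: drop X → no win
col 6: drop X → no win

Answer: 3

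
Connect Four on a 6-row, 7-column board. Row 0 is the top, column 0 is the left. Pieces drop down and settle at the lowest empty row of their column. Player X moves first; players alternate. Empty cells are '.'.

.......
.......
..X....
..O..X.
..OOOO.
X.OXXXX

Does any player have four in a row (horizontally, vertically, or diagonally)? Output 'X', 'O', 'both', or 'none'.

both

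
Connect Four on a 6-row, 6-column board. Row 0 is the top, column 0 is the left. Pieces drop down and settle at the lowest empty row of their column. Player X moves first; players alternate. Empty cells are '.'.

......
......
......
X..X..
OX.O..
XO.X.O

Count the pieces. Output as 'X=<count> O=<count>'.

X=5 O=4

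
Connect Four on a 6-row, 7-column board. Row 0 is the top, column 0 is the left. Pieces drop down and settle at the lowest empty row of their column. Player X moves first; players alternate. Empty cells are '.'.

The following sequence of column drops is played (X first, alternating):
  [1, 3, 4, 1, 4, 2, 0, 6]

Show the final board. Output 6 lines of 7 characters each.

Move 1: X drops in col 1, lands at row 5
Move 2: O drops in col 3, lands at row 5
Move 3: X drops in col 4, lands at row 5
Move 4: O drops in col 1, lands at row 4
Move 5: X drops in col 4, lands at row 4
Move 6: O drops in col 2, lands at row 5
Move 7: X drops in col 0, lands at row 5
Move 8: O drops in col 6, lands at row 5

Answer: .......
.......
.......
.......
.O..X..
XXOOX.O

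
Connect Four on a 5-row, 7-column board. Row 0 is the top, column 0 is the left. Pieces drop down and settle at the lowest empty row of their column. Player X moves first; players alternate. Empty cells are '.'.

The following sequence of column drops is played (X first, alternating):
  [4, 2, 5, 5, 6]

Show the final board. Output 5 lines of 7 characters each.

Move 1: X drops in col 4, lands at row 4
Move 2: O drops in col 2, lands at row 4
Move 3: X drops in col 5, lands at row 4
Move 4: O drops in col 5, lands at row 3
Move 5: X drops in col 6, lands at row 4

Answer: .......
.......
.......
.....O.
..O.XXX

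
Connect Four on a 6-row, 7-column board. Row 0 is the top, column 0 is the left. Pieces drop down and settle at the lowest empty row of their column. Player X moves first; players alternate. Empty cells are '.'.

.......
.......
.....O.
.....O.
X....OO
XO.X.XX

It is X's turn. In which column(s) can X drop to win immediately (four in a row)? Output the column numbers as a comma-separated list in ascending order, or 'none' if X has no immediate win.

Answer: 4

Derivation:
col 0: drop X → no win
col 1: drop X → no win
col 2: drop X → no win
col 3: drop X → no win
col 4: drop X → WIN!
col 5: drop X → no win
col 6: drop X → no win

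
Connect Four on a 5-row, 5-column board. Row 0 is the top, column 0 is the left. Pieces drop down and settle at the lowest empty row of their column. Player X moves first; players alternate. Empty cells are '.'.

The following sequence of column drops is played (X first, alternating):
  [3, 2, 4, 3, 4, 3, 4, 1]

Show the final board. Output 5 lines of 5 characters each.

Answer: .....
.....
...OX
...OX
.OOXX

Derivation:
Move 1: X drops in col 3, lands at row 4
Move 2: O drops in col 2, lands at row 4
Move 3: X drops in col 4, lands at row 4
Move 4: O drops in col 3, lands at row 3
Move 5: X drops in col 4, lands at row 3
Move 6: O drops in col 3, lands at row 2
Move 7: X drops in col 4, lands at row 2
Move 8: O drops in col 1, lands at row 4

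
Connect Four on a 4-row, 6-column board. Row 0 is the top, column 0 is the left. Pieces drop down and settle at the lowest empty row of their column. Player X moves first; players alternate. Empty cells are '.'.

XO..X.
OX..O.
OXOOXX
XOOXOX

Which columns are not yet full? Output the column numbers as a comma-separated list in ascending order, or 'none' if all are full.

Answer: 2,3,5

Derivation:
col 0: top cell = 'X' → FULL
col 1: top cell = 'O' → FULL
col 2: top cell = '.' → open
col 3: top cell = '.' → open
col 4: top cell = 'X' → FULL
col 5: top cell = '.' → open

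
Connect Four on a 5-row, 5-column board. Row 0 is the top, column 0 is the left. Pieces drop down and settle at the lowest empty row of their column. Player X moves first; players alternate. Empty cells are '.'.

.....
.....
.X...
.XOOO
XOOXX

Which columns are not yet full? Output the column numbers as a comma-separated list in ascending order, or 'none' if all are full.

Answer: 0,1,2,3,4

Derivation:
col 0: top cell = '.' → open
col 1: top cell = '.' → open
col 2: top cell = '.' → open
col 3: top cell = '.' → open
col 4: top cell = '.' → open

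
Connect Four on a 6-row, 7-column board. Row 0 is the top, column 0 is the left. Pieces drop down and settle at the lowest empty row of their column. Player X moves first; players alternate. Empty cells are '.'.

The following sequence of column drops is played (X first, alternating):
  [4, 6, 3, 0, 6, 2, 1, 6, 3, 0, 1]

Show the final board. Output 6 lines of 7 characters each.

Move 1: X drops in col 4, lands at row 5
Move 2: O drops in col 6, lands at row 5
Move 3: X drops in col 3, lands at row 5
Move 4: O drops in col 0, lands at row 5
Move 5: X drops in col 6, lands at row 4
Move 6: O drops in col 2, lands at row 5
Move 7: X drops in col 1, lands at row 5
Move 8: O drops in col 6, lands at row 3
Move 9: X drops in col 3, lands at row 4
Move 10: O drops in col 0, lands at row 4
Move 11: X drops in col 1, lands at row 4

Answer: .......
.......
.......
......O
OX.X..X
OXOXX.O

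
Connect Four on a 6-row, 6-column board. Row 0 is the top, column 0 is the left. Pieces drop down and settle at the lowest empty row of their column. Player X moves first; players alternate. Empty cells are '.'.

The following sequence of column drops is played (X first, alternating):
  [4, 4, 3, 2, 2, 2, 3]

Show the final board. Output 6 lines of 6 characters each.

Answer: ......
......
......
..O...
..XXO.
..OXX.

Derivation:
Move 1: X drops in col 4, lands at row 5
Move 2: O drops in col 4, lands at row 4
Move 3: X drops in col 3, lands at row 5
Move 4: O drops in col 2, lands at row 5
Move 5: X drops in col 2, lands at row 4
Move 6: O drops in col 2, lands at row 3
Move 7: X drops in col 3, lands at row 4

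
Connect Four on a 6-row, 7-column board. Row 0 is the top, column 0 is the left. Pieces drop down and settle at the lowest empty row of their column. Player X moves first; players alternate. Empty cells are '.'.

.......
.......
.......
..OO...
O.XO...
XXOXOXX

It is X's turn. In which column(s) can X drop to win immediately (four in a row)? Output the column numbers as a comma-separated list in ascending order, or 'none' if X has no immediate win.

Answer: none

Derivation:
col 0: drop X → no win
col 1: drop X → no win
col 2: drop X → no win
col 3: drop X → no win
col 4: drop X → no win
col 5: drop X → no win
col 6: drop X → no win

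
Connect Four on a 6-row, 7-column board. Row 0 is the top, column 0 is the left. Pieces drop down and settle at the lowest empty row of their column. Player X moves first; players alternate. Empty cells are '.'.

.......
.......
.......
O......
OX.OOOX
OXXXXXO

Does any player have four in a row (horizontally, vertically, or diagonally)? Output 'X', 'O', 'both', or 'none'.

X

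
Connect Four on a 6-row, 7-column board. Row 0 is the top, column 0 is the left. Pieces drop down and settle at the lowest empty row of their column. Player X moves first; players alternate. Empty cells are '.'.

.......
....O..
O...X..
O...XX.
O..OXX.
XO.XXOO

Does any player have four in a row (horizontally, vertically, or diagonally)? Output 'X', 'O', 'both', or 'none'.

X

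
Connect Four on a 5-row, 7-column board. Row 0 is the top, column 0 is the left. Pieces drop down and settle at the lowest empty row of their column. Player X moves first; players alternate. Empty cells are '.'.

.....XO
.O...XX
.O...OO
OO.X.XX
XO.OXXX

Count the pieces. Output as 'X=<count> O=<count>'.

X=10 O=9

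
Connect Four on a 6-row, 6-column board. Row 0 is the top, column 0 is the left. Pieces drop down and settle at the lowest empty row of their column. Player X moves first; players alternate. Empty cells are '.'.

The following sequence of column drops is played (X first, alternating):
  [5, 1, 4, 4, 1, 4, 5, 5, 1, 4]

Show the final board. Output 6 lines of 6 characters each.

Move 1: X drops in col 5, lands at row 5
Move 2: O drops in col 1, lands at row 5
Move 3: X drops in col 4, lands at row 5
Move 4: O drops in col 4, lands at row 4
Move 5: X drops in col 1, lands at row 4
Move 6: O drops in col 4, lands at row 3
Move 7: X drops in col 5, lands at row 4
Move 8: O drops in col 5, lands at row 3
Move 9: X drops in col 1, lands at row 3
Move 10: O drops in col 4, lands at row 2

Answer: ......
......
....O.
.X..OO
.X..OX
.O..XX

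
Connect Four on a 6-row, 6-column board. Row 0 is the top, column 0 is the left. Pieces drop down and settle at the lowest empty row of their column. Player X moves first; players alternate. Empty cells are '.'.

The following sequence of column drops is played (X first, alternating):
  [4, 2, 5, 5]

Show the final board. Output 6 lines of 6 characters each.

Move 1: X drops in col 4, lands at row 5
Move 2: O drops in col 2, lands at row 5
Move 3: X drops in col 5, lands at row 5
Move 4: O drops in col 5, lands at row 4

Answer: ......
......
......
......
.....O
..O.XX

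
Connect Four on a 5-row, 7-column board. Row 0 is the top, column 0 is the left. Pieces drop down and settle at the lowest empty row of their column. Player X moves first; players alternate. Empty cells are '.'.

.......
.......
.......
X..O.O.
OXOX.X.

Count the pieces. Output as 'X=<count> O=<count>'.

X=4 O=4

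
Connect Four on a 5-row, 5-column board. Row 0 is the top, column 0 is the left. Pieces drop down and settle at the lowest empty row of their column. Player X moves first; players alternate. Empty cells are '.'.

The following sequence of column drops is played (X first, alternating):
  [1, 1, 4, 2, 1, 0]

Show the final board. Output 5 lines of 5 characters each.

Answer: .....
.....
.X...
.O...
OXO.X

Derivation:
Move 1: X drops in col 1, lands at row 4
Move 2: O drops in col 1, lands at row 3
Move 3: X drops in col 4, lands at row 4
Move 4: O drops in col 2, lands at row 4
Move 5: X drops in col 1, lands at row 2
Move 6: O drops in col 0, lands at row 4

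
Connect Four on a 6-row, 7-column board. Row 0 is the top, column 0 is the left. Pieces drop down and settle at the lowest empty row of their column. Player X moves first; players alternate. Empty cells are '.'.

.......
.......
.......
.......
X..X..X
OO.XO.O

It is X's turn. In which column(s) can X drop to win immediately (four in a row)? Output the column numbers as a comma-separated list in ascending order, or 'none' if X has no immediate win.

Answer: none

Derivation:
col 0: drop X → no win
col 1: drop X → no win
col 2: drop X → no win
col 3: drop X → no win
col 4: drop X → no win
col 5: drop X → no win
col 6: drop X → no win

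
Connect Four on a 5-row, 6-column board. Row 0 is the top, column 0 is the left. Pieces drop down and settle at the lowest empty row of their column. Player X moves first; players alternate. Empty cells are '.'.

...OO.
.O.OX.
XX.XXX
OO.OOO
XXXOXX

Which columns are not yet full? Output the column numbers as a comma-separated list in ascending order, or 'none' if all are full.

col 0: top cell = '.' → open
col 1: top cell = '.' → open
col 2: top cell = '.' → open
col 3: top cell = 'O' → FULL
col 4: top cell = 'O' → FULL
col 5: top cell = '.' → open

Answer: 0,1,2,5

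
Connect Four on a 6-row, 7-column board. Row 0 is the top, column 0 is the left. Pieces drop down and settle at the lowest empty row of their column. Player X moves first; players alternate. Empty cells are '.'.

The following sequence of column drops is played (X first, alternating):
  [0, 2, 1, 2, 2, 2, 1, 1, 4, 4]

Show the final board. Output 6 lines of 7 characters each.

Move 1: X drops in col 0, lands at row 5
Move 2: O drops in col 2, lands at row 5
Move 3: X drops in col 1, lands at row 5
Move 4: O drops in col 2, lands at row 4
Move 5: X drops in col 2, lands at row 3
Move 6: O drops in col 2, lands at row 2
Move 7: X drops in col 1, lands at row 4
Move 8: O drops in col 1, lands at row 3
Move 9: X drops in col 4, lands at row 5
Move 10: O drops in col 4, lands at row 4

Answer: .......
.......
..O....
.OX....
.XO.O..
XXO.X..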